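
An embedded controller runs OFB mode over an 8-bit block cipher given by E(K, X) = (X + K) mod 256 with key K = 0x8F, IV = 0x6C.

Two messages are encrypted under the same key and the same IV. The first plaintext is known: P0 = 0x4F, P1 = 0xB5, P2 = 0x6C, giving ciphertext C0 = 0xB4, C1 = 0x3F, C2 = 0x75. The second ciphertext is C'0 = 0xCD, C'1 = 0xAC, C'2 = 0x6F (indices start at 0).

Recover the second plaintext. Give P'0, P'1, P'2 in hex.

In OFB with a reused IV, both messages share the same keystream S_i, so C_i ⊕ C'_i = P_i ⊕ P'_i and thus P'_i = P_i ⊕ C_i ⊕ C'_i.
P'0: 0x4F ⊕ 0xB4 ⊕ 0xCD = 0x36.
P'1: 0xB5 ⊕ 0x3F ⊕ 0xAC = 0x26.
P'2: 0x6C ⊕ 0x75 ⊕ 0x6F = 0x76.

P'0 = 0x36, P'1 = 0x26, P'2 = 0x76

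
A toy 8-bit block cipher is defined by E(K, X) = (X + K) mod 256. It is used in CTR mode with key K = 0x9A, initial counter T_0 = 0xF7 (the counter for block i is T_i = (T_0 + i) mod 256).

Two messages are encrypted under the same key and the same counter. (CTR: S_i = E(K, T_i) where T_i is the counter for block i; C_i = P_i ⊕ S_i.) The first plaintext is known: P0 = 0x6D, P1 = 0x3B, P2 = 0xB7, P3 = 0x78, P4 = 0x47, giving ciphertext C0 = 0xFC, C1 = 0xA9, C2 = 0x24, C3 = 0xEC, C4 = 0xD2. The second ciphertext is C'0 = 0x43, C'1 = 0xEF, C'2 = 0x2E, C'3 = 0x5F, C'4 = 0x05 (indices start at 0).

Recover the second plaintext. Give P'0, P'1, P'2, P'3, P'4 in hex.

P'0 = 0xD2, P'1 = 0x7D, P'2 = 0xBD, P'3 = 0xCB, P'4 = 0x90

In CTR with a reused counter, both messages share the same keystream S_i, so C_i ⊕ C'_i = P_i ⊕ P'_i and thus P'_i = P_i ⊕ C_i ⊕ C'_i.
P'0: 0x6D ⊕ 0xFC ⊕ 0x43 = 0xD2.
P'1: 0x3B ⊕ 0xA9 ⊕ 0xEF = 0x7D.
P'2: 0xB7 ⊕ 0x24 ⊕ 0x2E = 0xBD.
P'3: 0x78 ⊕ 0xEC ⊕ 0x5F = 0xCB.
P'4: 0x47 ⊕ 0xD2 ⊕ 0x05 = 0x90.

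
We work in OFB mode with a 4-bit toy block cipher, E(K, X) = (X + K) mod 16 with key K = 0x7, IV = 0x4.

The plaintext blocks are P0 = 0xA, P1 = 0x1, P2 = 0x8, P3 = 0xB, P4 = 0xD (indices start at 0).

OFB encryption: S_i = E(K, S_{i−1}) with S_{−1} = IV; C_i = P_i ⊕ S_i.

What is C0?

C0: S = E(K, 0x4) = 0xB; 0xA ⊕ 0xB = 0x1.

C0 = 0x1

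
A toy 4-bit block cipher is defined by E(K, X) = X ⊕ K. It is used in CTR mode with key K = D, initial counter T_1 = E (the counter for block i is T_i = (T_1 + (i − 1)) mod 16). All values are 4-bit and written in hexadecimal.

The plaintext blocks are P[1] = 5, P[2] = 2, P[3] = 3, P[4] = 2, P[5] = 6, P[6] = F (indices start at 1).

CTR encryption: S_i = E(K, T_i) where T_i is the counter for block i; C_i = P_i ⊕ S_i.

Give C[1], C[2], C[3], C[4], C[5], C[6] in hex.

C[1] = 6, C[2] = 0, C[3] = E, C[4] = E, C[5] = 9, C[6] = 1

C[1]: T = E, S = E(K, T) = 3; 5 ⊕ 3 = 6.
C[2]: T = F, S = E(K, T) = 2; 2 ⊕ 2 = 0.
C[3]: T = 0, S = E(K, T) = D; 3 ⊕ D = E.
C[4]: T = 1, S = E(K, T) = C; 2 ⊕ C = E.
C[5]: T = 2, S = E(K, T) = F; 6 ⊕ F = 9.
C[6]: T = 3, S = E(K, T) = E; F ⊕ E = 1.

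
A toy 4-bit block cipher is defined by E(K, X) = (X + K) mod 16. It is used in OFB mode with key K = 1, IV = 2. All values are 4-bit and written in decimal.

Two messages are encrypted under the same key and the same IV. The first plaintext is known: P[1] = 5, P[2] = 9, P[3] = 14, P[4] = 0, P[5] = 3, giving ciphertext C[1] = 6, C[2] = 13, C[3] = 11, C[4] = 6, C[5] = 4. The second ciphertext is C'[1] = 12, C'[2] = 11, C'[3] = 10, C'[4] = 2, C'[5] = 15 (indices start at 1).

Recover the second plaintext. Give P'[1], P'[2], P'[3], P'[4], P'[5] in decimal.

In OFB with a reused IV, both messages share the same keystream S_i, so C_i ⊕ C'_i = P_i ⊕ P'_i and thus P'_i = P_i ⊕ C_i ⊕ C'_i.
P'[1]: 5 ⊕ 6 ⊕ 12 = 15.
P'[2]: 9 ⊕ 13 ⊕ 11 = 15.
P'[3]: 14 ⊕ 11 ⊕ 10 = 15.
P'[4]: 0 ⊕ 6 ⊕ 2 = 4.
P'[5]: 3 ⊕ 4 ⊕ 15 = 8.

P'[1] = 15, P'[2] = 15, P'[3] = 15, P'[4] = 4, P'[5] = 8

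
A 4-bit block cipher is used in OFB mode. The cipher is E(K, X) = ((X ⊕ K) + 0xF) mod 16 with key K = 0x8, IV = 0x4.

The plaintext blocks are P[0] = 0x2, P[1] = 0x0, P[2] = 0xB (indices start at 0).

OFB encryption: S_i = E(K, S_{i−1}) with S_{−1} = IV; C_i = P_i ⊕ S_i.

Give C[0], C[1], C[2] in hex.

C[0] = 0x9, C[1] = 0x2, C[2] = 0x2

C[0]: S = E(K, 0x4) = 0xB; 0x2 ⊕ 0xB = 0x9.
C[1]: S = E(K, 0xB) = 0x2; 0x0 ⊕ 0x2 = 0x2.
C[2]: S = E(K, 0x2) = 0x9; 0xB ⊕ 0x9 = 0x2.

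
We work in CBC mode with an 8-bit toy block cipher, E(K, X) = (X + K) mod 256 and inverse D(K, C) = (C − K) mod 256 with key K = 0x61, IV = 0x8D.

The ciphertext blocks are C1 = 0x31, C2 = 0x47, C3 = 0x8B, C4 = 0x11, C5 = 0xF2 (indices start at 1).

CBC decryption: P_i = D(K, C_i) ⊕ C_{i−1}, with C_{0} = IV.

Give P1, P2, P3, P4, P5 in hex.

P1: D(K, 0x31) = 0xD0; 0xD0 ⊕ 0x8D = 0x5D.
P2: D(K, 0x47) = 0xE6; 0xE6 ⊕ 0x31 = 0xD7.
P3: D(K, 0x8B) = 0x2A; 0x2A ⊕ 0x47 = 0x6D.
P4: D(K, 0x11) = 0xB0; 0xB0 ⊕ 0x8B = 0x3B.
P5: D(K, 0xF2) = 0x91; 0x91 ⊕ 0x11 = 0x80.

P1 = 0x5D, P2 = 0xD7, P3 = 0x6D, P4 = 0x3B, P5 = 0x80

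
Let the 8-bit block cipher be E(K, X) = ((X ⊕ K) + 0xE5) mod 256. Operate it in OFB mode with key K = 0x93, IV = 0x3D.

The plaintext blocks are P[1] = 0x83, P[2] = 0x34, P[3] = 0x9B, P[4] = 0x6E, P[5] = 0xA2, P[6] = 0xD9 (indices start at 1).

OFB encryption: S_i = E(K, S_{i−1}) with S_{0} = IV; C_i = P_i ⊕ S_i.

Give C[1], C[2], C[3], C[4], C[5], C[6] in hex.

C[1] = 0x10, C[2] = 0xD1, C[3] = 0xC0, C[4] = 0xC3, C[5] = 0x81, C[6] = 0x4C

C[1]: S = E(K, 0x3D) = 0x93; 0x83 ⊕ 0x93 = 0x10.
C[2]: S = E(K, 0x93) = 0xE5; 0x34 ⊕ 0xE5 = 0xD1.
C[3]: S = E(K, 0xE5) = 0x5B; 0x9B ⊕ 0x5B = 0xC0.
C[4]: S = E(K, 0x5B) = 0xAD; 0x6E ⊕ 0xAD = 0xC3.
C[5]: S = E(K, 0xAD) = 0x23; 0xA2 ⊕ 0x23 = 0x81.
C[6]: S = E(K, 0x23) = 0x95; 0xD9 ⊕ 0x95 = 0x4C.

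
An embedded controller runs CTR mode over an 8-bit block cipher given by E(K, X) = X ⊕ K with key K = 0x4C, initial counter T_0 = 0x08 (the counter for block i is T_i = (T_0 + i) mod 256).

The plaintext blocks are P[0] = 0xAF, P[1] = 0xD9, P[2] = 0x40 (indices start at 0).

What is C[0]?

C[0] = 0xEB

CTR encryption: S_i = E(K, T_i) where T_i is the counter for block i; C_i = P_i ⊕ S_i.
C[0]: T = 0x08, S = E(K, T) = 0x44; 0xAF ⊕ 0x44 = 0xEB.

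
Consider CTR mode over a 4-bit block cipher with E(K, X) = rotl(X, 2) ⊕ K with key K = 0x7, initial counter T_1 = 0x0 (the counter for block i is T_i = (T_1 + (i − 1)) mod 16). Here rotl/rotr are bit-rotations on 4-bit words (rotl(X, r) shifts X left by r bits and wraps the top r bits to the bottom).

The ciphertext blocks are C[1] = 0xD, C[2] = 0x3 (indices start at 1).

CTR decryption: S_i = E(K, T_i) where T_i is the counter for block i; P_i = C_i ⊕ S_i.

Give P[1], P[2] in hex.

P[1] = 0xA, P[2] = 0x0

P[1]: T = 0x0, S = E(K, T) = 0x7; 0xD ⊕ 0x7 = 0xA.
P[2]: T = 0x1, S = E(K, T) = 0x3; 0x3 ⊕ 0x3 = 0x0.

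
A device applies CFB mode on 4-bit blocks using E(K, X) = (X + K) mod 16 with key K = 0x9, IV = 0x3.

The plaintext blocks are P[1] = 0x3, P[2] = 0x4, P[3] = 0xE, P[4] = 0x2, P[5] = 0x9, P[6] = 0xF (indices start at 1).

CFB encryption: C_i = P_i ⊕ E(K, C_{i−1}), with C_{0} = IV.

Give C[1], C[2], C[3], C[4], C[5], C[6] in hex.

C[1] = 0xF, C[2] = 0xC, C[3] = 0xB, C[4] = 0x6, C[5] = 0x6, C[6] = 0x0

C[1]: E(K, 0x3) = 0xC; 0x3 ⊕ 0xC = 0xF.
C[2]: E(K, 0xF) = 0x8; 0x4 ⊕ 0x8 = 0xC.
C[3]: E(K, 0xC) = 0x5; 0xE ⊕ 0x5 = 0xB.
C[4]: E(K, 0xB) = 0x4; 0x2 ⊕ 0x4 = 0x6.
C[5]: E(K, 0x6) = 0xF; 0x9 ⊕ 0xF = 0x6.
C[6]: E(K, 0x6) = 0xF; 0xF ⊕ 0xF = 0x0.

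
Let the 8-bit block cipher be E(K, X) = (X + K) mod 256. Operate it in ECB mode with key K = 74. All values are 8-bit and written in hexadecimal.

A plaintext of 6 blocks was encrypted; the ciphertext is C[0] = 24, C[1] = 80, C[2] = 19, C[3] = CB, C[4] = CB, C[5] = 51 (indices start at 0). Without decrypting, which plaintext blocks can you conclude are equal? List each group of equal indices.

P[3] = P[4]

ECB encrypts each block independently with the same key, so equal ciphertext blocks imply equal plaintext blocks.
C[3] = C[4] = CB, so P[3] = P[4].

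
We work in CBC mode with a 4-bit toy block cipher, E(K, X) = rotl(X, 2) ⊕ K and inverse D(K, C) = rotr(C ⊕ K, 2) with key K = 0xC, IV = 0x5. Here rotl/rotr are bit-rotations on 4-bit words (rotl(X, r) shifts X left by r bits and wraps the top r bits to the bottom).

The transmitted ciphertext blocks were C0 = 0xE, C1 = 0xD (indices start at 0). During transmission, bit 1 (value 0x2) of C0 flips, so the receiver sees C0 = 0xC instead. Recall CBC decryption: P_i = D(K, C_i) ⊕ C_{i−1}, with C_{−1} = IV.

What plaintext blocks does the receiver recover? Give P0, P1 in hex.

P0 = 0x5, P1 = 0x8

Only C0 changed, to 0xC. In CBC, a change in C_i garbles P_i and flips the same bit in P_{i+1}. Decrypting the received ciphertext:
P0: D(K, 0xC) = 0x0; 0x0 ⊕ 0x5 = 0x5.
P1: D(K, 0xD) = 0x4; 0x4 ⊕ 0xC = 0x8.
Blocks that differ from the original plaintext: P0, P1.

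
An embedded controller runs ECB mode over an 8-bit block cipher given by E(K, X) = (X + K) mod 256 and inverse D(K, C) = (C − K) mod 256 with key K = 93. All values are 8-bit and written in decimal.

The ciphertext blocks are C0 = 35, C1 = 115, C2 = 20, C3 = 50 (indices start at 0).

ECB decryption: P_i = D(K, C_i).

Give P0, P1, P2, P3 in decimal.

P0: D(K, 35) = 198.
P1: D(K, 115) = 22.
P2: D(K, 20) = 183.
P3: D(K, 50) = 213.

P0 = 198, P1 = 22, P2 = 183, P3 = 213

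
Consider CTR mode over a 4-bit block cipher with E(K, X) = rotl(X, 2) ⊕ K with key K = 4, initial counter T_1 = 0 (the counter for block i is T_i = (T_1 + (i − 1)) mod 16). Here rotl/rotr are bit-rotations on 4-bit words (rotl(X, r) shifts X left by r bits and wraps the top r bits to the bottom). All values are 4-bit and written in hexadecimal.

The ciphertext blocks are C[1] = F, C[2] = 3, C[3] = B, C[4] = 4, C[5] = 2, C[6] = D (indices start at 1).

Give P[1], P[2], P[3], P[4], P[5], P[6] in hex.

CTR decryption: S_i = E(K, T_i) where T_i is the counter for block i; P_i = C_i ⊕ S_i.
P[1]: T = 0, S = E(K, T) = 4; F ⊕ 4 = B.
P[2]: T = 1, S = E(K, T) = 0; 3 ⊕ 0 = 3.
P[3]: T = 2, S = E(K, T) = C; B ⊕ C = 7.
P[4]: T = 3, S = E(K, T) = 8; 4 ⊕ 8 = C.
P[5]: T = 4, S = E(K, T) = 5; 2 ⊕ 5 = 7.
P[6]: T = 5, S = E(K, T) = 1; D ⊕ 1 = C.

P[1] = B, P[2] = 3, P[3] = 7, P[4] = C, P[5] = 7, P[6] = C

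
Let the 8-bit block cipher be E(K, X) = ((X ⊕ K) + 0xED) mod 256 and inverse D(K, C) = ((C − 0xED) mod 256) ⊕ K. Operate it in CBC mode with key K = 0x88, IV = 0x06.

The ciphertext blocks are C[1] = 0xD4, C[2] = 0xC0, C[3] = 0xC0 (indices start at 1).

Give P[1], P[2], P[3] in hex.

P[1] = 0x69, P[2] = 0x8F, P[3] = 0x9B

CBC decryption: P_i = D(K, C_i) ⊕ C_{i−1}, with C_{0} = IV.
P[1]: D(K, 0xD4) = 0x6F; 0x6F ⊕ 0x06 = 0x69.
P[2]: D(K, 0xC0) = 0x5B; 0x5B ⊕ 0xD4 = 0x8F.
P[3]: D(K, 0xC0) = 0x5B; 0x5B ⊕ 0xC0 = 0x9B.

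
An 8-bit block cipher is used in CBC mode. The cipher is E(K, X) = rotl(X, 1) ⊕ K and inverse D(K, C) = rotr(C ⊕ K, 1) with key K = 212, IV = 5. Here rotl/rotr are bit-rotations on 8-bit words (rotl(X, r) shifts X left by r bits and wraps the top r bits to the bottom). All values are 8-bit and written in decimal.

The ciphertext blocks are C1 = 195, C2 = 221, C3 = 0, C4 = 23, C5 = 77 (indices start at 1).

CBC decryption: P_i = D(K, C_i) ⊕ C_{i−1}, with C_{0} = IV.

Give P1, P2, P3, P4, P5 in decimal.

P1 = 142, P2 = 71, P3 = 183, P4 = 225, P5 = 219

P1: D(K, 195) = 139; 139 ⊕ 5 = 142.
P2: D(K, 221) = 132; 132 ⊕ 195 = 71.
P3: D(K, 0) = 106; 106 ⊕ 221 = 183.
P4: D(K, 23) = 225; 225 ⊕ 0 = 225.
P5: D(K, 77) = 204; 204 ⊕ 23 = 219.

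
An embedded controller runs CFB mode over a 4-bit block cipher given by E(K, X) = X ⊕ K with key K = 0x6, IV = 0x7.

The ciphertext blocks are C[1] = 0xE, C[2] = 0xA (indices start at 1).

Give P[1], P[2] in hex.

CFB decryption: P_i = C_i ⊕ E(K, C_{i−1}), with C_{0} = IV.
P[1]: E(K, 0x7) = 0x1; 0xE ⊕ 0x1 = 0xF.
P[2]: E(K, 0xE) = 0x8; 0xA ⊕ 0x8 = 0x2.

P[1] = 0xF, P[2] = 0x2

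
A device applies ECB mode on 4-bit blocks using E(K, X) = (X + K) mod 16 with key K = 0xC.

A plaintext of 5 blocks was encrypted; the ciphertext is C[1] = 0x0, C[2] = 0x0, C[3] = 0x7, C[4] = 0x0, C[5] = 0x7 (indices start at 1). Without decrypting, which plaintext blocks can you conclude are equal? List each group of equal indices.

P[1] = P[2] = P[4]; P[3] = P[5]

ECB encrypts each block independently with the same key, so equal ciphertext blocks imply equal plaintext blocks.
C[1] = C[2] = C[4] = 0x0, so P[1] = P[2] = P[4].
C[3] = C[5] = 0x7, so P[3] = P[5].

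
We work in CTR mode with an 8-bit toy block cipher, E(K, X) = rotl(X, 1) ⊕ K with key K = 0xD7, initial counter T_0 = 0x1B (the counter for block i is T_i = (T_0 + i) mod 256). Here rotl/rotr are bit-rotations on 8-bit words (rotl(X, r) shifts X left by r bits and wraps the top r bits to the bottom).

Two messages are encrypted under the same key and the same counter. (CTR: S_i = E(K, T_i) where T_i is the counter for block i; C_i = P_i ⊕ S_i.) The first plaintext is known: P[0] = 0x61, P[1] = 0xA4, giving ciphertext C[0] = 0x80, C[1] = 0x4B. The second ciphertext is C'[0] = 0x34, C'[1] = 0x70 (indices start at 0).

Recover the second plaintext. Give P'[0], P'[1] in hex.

In CTR with a reused counter, both messages share the same keystream S_i, so C_i ⊕ C'_i = P_i ⊕ P'_i and thus P'_i = P_i ⊕ C_i ⊕ C'_i.
P'[0]: 0x61 ⊕ 0x80 ⊕ 0x34 = 0xD5.
P'[1]: 0xA4 ⊕ 0x4B ⊕ 0x70 = 0x9F.

P'[0] = 0xD5, P'[1] = 0x9F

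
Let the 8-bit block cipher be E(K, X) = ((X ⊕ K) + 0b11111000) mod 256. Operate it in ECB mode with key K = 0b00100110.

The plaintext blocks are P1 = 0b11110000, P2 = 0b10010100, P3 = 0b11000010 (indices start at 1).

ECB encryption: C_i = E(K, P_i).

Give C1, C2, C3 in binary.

C1: E(K, 0b11110000) = 0b11001110.
C2: E(K, 0b10010100) = 0b10101010.
C3: E(K, 0b11000010) = 0b11011100.

C1 = 0b11001110, C2 = 0b10101010, C3 = 0b11011100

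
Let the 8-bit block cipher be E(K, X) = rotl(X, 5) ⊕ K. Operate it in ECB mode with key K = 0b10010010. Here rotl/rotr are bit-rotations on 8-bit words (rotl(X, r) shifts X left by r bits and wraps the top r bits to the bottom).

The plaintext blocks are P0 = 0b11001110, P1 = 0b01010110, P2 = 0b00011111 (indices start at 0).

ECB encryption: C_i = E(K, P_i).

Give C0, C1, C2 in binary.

C0: E(K, 0b11001110) = 0b01001011.
C1: E(K, 0b01010110) = 0b01011000.
C2: E(K, 0b00011111) = 0b01110001.

C0 = 0b01001011, C1 = 0b01011000, C2 = 0b01110001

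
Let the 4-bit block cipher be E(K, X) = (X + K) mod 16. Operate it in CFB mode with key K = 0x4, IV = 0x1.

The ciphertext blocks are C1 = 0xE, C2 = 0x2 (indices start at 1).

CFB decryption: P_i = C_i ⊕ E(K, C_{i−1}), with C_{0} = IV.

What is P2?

P2: E(K, 0xE) = 0x2; 0x2 ⊕ 0x2 = 0x0.

P2 = 0x0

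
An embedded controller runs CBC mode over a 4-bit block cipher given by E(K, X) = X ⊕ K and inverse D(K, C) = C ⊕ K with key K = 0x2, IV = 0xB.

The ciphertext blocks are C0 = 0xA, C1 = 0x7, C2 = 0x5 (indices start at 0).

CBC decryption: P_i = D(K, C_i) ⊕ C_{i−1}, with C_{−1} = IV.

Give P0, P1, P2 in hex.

P0: D(K, 0xA) = 0x8; 0x8 ⊕ 0xB = 0x3.
P1: D(K, 0x7) = 0x5; 0x5 ⊕ 0xA = 0xF.
P2: D(K, 0x5) = 0x7; 0x7 ⊕ 0x7 = 0x0.

P0 = 0x3, P1 = 0xF, P2 = 0x0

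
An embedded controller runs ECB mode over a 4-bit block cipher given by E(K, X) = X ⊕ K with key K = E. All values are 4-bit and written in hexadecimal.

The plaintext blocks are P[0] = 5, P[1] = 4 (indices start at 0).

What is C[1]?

ECB encryption: C_i = E(K, P_i).
C[1]: E(K, 4) = A.

C[1] = A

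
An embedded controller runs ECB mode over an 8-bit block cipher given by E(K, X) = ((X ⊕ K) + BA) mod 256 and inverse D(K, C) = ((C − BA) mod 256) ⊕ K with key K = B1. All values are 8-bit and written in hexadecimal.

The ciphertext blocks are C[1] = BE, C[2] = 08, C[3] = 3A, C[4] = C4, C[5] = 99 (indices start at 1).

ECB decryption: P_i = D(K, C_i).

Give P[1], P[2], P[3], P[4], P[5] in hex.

P[1]: D(K, BE) = B5.
P[2]: D(K, 08) = FF.
P[3]: D(K, 3A) = 31.
P[4]: D(K, C4) = BB.
P[5]: D(K, 99) = 6E.

P[1] = B5, P[2] = FF, P[3] = 31, P[4] = BB, P[5] = 6E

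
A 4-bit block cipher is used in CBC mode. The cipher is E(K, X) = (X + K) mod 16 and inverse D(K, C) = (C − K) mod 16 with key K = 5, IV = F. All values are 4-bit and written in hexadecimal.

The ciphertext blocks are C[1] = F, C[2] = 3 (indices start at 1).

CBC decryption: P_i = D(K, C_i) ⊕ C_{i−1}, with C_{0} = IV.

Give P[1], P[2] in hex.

P[1] = 5, P[2] = 1

P[1]: D(K, F) = A; A ⊕ F = 5.
P[2]: D(K, 3) = E; E ⊕ F = 1.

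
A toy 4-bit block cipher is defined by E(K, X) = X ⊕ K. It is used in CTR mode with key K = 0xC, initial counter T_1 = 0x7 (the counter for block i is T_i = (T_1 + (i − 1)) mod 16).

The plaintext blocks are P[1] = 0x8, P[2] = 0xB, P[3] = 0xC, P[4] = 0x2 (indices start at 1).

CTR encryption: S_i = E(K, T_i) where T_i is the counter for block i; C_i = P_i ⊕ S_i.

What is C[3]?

C[3] = 0x9

C[1]: T = 0x7, S = E(K, T) = 0xB; 0x8 ⊕ 0xB = 0x3.
C[2]: T = 0x8, S = E(K, T) = 0x4; 0xB ⊕ 0x4 = 0xF.
C[3]: T = 0x9, S = E(K, T) = 0x5; 0xC ⊕ 0x5 = 0x9.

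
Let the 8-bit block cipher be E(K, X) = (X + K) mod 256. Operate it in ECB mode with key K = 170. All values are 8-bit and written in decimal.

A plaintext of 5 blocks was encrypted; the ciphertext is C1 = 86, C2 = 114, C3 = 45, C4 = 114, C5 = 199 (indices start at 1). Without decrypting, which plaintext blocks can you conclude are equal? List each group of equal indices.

ECB encrypts each block independently with the same key, so equal ciphertext blocks imply equal plaintext blocks.
C2 = C4 = 114, so P2 = P4.

P2 = P4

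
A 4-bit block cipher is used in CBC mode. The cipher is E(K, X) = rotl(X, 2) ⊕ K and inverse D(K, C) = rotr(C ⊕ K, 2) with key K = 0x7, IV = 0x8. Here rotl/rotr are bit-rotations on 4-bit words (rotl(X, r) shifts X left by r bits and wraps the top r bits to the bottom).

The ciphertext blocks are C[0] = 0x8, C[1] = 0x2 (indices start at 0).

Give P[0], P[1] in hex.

CBC decryption: P_i = D(K, C_i) ⊕ C_{i−1}, with C_{−1} = IV.
P[0]: D(K, 0x8) = 0xF; 0xF ⊕ 0x8 = 0x7.
P[1]: D(K, 0x2) = 0x5; 0x5 ⊕ 0x8 = 0xD.

P[0] = 0x7, P[1] = 0xD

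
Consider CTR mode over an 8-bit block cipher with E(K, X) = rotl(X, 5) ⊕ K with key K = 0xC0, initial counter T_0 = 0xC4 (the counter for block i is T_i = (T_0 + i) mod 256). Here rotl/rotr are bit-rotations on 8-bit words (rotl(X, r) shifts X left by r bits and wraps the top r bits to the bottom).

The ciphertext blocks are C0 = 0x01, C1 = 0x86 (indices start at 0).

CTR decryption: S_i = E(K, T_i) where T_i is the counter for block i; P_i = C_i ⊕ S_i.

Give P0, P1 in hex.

P0: T = 0xC4, S = E(K, T) = 0x58; 0x01 ⊕ 0x58 = 0x59.
P1: T = 0xC5, S = E(K, T) = 0x78; 0x86 ⊕ 0x78 = 0xFE.

P0 = 0x59, P1 = 0xFE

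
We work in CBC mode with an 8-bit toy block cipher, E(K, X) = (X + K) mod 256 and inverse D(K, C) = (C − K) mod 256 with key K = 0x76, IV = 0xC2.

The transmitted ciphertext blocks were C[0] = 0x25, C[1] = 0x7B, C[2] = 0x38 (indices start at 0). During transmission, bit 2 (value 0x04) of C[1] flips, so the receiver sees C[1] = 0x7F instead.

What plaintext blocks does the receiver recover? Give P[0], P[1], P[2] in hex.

CBC decryption: P_i = D(K, C_i) ⊕ C_{i−1}, with C_{−1} = IV.
Only C[1] changed, to 0x7F. In CBC, a change in C_i garbles P_i and flips the same bit in P_{i+1}. Decrypting the received ciphertext:
P[0]: D(K, 0x25) = 0xAF; 0xAF ⊕ 0xC2 = 0x6D.
P[1]: D(K, 0x7F) = 0x09; 0x09 ⊕ 0x25 = 0x2C.
P[2]: D(K, 0x38) = 0xC2; 0xC2 ⊕ 0x7F = 0xBD.
Blocks that differ from the original plaintext: P[1], P[2].

P[0] = 0x6D, P[1] = 0x2C, P[2] = 0xBD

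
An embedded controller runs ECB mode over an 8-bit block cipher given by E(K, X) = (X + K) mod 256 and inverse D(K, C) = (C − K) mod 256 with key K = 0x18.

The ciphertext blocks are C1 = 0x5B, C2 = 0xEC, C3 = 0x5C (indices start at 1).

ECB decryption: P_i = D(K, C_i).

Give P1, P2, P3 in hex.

P1 = 0x43, P2 = 0xD4, P3 = 0x44

P1: D(K, 0x5B) = 0x43.
P2: D(K, 0xEC) = 0xD4.
P3: D(K, 0x5C) = 0x44.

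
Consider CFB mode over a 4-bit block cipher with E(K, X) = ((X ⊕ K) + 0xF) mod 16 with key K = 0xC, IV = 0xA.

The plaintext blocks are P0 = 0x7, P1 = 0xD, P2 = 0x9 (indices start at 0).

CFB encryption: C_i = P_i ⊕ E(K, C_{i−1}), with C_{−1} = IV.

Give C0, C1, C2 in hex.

C0 = 0x2, C1 = 0x0, C2 = 0x2

C0: E(K, 0xA) = 0x5; 0x7 ⊕ 0x5 = 0x2.
C1: E(K, 0x2) = 0xD; 0xD ⊕ 0xD = 0x0.
C2: E(K, 0x0) = 0xB; 0x9 ⊕ 0xB = 0x2.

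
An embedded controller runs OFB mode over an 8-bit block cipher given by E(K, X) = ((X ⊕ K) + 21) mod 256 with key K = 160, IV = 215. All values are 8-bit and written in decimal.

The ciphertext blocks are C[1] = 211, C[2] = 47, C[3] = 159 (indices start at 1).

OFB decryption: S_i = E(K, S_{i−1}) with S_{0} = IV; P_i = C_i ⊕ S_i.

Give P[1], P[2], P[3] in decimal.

P[1] = 95, P[2] = 110, P[3] = 105

P[1]: S = E(K, 215) = 140; 211 ⊕ 140 = 95.
P[2]: S = E(K, 140) = 65; 47 ⊕ 65 = 110.
P[3]: S = E(K, 65) = 246; 159 ⊕ 246 = 105.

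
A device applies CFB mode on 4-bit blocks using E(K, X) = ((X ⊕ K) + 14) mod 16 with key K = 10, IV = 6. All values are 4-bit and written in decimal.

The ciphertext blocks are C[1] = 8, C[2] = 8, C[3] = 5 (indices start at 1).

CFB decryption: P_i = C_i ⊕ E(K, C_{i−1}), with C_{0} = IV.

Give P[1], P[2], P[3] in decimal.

P[1] = 2, P[2] = 8, P[3] = 5

P[1]: E(K, 6) = 10; 8 ⊕ 10 = 2.
P[2]: E(K, 8) = 0; 8 ⊕ 0 = 8.
P[3]: E(K, 8) = 0; 5 ⊕ 0 = 5.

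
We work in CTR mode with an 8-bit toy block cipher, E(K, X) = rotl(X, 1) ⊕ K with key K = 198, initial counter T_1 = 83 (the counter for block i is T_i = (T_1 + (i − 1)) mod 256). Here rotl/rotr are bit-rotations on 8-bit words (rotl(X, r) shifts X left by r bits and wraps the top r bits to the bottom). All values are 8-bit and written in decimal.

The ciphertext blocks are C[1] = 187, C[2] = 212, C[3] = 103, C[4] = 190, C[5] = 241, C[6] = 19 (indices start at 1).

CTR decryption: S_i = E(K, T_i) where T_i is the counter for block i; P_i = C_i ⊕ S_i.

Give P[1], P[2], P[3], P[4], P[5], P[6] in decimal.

P[1] = 219, P[2] = 186, P[3] = 11, P[4] = 212, P[5] = 153, P[6] = 101

P[1]: T = 83, S = E(K, T) = 96; 187 ⊕ 96 = 219.
P[2]: T = 84, S = E(K, T) = 110; 212 ⊕ 110 = 186.
P[3]: T = 85, S = E(K, T) = 108; 103 ⊕ 108 = 11.
P[4]: T = 86, S = E(K, T) = 106; 190 ⊕ 106 = 212.
P[5]: T = 87, S = E(K, T) = 104; 241 ⊕ 104 = 153.
P[6]: T = 88, S = E(K, T) = 118; 19 ⊕ 118 = 101.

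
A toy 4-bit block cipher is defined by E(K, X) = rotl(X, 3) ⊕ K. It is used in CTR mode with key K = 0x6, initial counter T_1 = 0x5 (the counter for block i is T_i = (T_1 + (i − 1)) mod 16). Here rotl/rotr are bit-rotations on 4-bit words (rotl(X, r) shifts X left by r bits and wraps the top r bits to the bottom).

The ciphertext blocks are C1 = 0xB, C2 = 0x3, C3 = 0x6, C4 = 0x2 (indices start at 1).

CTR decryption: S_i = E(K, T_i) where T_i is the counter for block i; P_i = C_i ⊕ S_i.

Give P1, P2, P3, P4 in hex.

P1: T = 0x5, S = E(K, T) = 0xC; 0xB ⊕ 0xC = 0x7.
P2: T = 0x6, S = E(K, T) = 0x5; 0x3 ⊕ 0x5 = 0x6.
P3: T = 0x7, S = E(K, T) = 0xD; 0x6 ⊕ 0xD = 0xB.
P4: T = 0x8, S = E(K, T) = 0x2; 0x2 ⊕ 0x2 = 0x0.

P1 = 0x7, P2 = 0x6, P3 = 0xB, P4 = 0x0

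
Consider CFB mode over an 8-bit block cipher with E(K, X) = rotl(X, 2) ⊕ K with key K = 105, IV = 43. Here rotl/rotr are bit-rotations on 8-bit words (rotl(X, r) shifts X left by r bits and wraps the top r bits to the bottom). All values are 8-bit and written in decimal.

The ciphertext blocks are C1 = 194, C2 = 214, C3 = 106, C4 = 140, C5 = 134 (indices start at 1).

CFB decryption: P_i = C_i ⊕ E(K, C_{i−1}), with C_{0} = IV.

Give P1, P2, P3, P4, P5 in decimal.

P1 = 7, P2 = 180, P3 = 88, P4 = 76, P5 = 221

P1: E(K, 43) = 197; 194 ⊕ 197 = 7.
P2: E(K, 194) = 98; 214 ⊕ 98 = 180.
P3: E(K, 214) = 50; 106 ⊕ 50 = 88.
P4: E(K, 106) = 192; 140 ⊕ 192 = 76.
P5: E(K, 140) = 91; 134 ⊕ 91 = 221.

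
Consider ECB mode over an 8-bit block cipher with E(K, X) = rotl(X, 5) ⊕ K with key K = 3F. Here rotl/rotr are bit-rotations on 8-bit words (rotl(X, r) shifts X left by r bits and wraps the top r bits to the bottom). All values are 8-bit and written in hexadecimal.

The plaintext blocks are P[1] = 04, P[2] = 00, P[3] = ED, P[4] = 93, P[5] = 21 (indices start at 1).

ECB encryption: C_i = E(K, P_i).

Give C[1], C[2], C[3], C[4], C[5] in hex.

C[1]: E(K, 04) = BF.
C[2]: E(K, 00) = 3F.
C[3]: E(K, ED) = 82.
C[4]: E(K, 93) = 4D.
C[5]: E(K, 21) = 1B.

C[1] = BF, C[2] = 3F, C[3] = 82, C[4] = 4D, C[5] = 1B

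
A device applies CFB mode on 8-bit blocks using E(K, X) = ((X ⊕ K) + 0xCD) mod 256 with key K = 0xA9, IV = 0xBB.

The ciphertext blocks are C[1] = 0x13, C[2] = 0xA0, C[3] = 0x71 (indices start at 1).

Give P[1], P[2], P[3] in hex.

CFB decryption: P_i = C_i ⊕ E(K, C_{i−1}), with C_{0} = IV.
P[1]: E(K, 0xBB) = 0xDF; 0x13 ⊕ 0xDF = 0xCC.
P[2]: E(K, 0x13) = 0x87; 0xA0 ⊕ 0x87 = 0x27.
P[3]: E(K, 0xA0) = 0xD6; 0x71 ⊕ 0xD6 = 0xA7.

P[1] = 0xCC, P[2] = 0x27, P[3] = 0xA7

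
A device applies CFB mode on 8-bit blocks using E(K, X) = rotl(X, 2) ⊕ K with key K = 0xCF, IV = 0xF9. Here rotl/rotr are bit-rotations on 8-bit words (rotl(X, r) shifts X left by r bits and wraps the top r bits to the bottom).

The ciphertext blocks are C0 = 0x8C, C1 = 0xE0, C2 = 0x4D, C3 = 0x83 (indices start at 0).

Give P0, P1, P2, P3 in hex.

CFB decryption: P_i = C_i ⊕ E(K, C_{i−1}), with C_{−1} = IV.
P0: E(K, 0xF9) = 0x28; 0x8C ⊕ 0x28 = 0xA4.
P1: E(K, 0x8C) = 0xFD; 0xE0 ⊕ 0xFD = 0x1D.
P2: E(K, 0xE0) = 0x4C; 0x4D ⊕ 0x4C = 0x01.
P3: E(K, 0x4D) = 0xFA; 0x83 ⊕ 0xFA = 0x79.

P0 = 0xA4, P1 = 0x1D, P2 = 0x01, P3 = 0x79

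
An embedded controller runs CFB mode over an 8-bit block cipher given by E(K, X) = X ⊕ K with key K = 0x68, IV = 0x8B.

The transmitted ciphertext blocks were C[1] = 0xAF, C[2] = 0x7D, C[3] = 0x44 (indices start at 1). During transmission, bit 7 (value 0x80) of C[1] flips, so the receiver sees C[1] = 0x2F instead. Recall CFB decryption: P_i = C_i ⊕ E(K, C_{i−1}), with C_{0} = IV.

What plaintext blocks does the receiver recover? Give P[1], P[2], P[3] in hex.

P[1] = 0xCC, P[2] = 0x3A, P[3] = 0x51

Only C[1] changed, to 0x2F. In CFB, a change in C_i flips the same bit in P_i and garbles P_{i+1}. Decrypting the received ciphertext:
P[1]: E(K, 0x8B) = 0xE3; 0x2F ⊕ 0xE3 = 0xCC.
P[2]: E(K, 0x2F) = 0x47; 0x7D ⊕ 0x47 = 0x3A.
P[3]: E(K, 0x7D) = 0x15; 0x44 ⊕ 0x15 = 0x51.
Blocks that differ from the original plaintext: P[1], P[2].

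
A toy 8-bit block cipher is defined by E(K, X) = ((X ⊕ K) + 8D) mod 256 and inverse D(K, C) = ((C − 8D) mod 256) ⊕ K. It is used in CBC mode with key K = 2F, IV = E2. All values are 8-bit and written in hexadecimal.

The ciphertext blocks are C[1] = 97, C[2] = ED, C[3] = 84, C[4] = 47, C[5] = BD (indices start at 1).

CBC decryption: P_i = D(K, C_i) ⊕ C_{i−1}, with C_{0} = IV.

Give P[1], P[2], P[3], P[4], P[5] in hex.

P[1]: D(K, 97) = 25; 25 ⊕ E2 = C7.
P[2]: D(K, ED) = 4F; 4F ⊕ 97 = D8.
P[3]: D(K, 84) = D8; D8 ⊕ ED = 35.
P[4]: D(K, 47) = 95; 95 ⊕ 84 = 11.
P[5]: D(K, BD) = 1F; 1F ⊕ 47 = 58.

P[1] = C7, P[2] = D8, P[3] = 35, P[4] = 11, P[5] = 58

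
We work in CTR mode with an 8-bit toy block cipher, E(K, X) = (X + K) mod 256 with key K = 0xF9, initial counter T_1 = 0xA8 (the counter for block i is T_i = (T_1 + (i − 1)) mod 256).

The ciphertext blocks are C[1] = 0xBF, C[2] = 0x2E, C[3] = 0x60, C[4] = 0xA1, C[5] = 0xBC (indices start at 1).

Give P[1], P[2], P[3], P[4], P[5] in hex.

CTR decryption: S_i = E(K, T_i) where T_i is the counter for block i; P_i = C_i ⊕ S_i.
P[1]: T = 0xA8, S = E(K, T) = 0xA1; 0xBF ⊕ 0xA1 = 0x1E.
P[2]: T = 0xA9, S = E(K, T) = 0xA2; 0x2E ⊕ 0xA2 = 0x8C.
P[3]: T = 0xAA, S = E(K, T) = 0xA3; 0x60 ⊕ 0xA3 = 0xC3.
P[4]: T = 0xAB, S = E(K, T) = 0xA4; 0xA1 ⊕ 0xA4 = 0x05.
P[5]: T = 0xAC, S = E(K, T) = 0xA5; 0xBC ⊕ 0xA5 = 0x19.

P[1] = 0x1E, P[2] = 0x8C, P[3] = 0xC3, P[4] = 0x05, P[5] = 0x19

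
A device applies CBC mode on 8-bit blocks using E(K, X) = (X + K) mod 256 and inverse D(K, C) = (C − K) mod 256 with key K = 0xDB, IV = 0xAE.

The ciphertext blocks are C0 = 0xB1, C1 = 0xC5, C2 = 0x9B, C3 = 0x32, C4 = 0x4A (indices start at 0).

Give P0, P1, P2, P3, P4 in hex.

CBC decryption: P_i = D(K, C_i) ⊕ C_{i−1}, with C_{−1} = IV.
P0: D(K, 0xB1) = 0xD6; 0xD6 ⊕ 0xAE = 0x78.
P1: D(K, 0xC5) = 0xEA; 0xEA ⊕ 0xB1 = 0x5B.
P2: D(K, 0x9B) = 0xC0; 0xC0 ⊕ 0xC5 = 0x05.
P3: D(K, 0x32) = 0x57; 0x57 ⊕ 0x9B = 0xCC.
P4: D(K, 0x4A) = 0x6F; 0x6F ⊕ 0x32 = 0x5D.

P0 = 0x78, P1 = 0x5B, P2 = 0x05, P3 = 0xCC, P4 = 0x5D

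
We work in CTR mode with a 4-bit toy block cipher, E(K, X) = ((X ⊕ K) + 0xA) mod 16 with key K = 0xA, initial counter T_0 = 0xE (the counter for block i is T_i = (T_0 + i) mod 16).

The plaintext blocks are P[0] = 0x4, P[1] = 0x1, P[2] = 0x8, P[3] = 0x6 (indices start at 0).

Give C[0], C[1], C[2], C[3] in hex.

C[0] = 0xA, C[1] = 0xE, C[2] = 0xC, C[3] = 0x3

CTR encryption: S_i = E(K, T_i) where T_i is the counter for block i; C_i = P_i ⊕ S_i.
C[0]: T = 0xE, S = E(K, T) = 0xE; 0x4 ⊕ 0xE = 0xA.
C[1]: T = 0xF, S = E(K, T) = 0xF; 0x1 ⊕ 0xF = 0xE.
C[2]: T = 0x0, S = E(K, T) = 0x4; 0x8 ⊕ 0x4 = 0xC.
C[3]: T = 0x1, S = E(K, T) = 0x5; 0x6 ⊕ 0x5 = 0x3.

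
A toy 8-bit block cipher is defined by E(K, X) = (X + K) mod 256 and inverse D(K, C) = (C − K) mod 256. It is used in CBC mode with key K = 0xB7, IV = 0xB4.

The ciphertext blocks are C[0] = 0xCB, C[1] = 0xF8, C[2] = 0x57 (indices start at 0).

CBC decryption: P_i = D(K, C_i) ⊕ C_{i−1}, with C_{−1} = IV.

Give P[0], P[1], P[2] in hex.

P[0] = 0xA0, P[1] = 0x8A, P[2] = 0x58

P[0]: D(K, 0xCB) = 0x14; 0x14 ⊕ 0xB4 = 0xA0.
P[1]: D(K, 0xF8) = 0x41; 0x41 ⊕ 0xCB = 0x8A.
P[2]: D(K, 0x57) = 0xA0; 0xA0 ⊕ 0xF8 = 0x58.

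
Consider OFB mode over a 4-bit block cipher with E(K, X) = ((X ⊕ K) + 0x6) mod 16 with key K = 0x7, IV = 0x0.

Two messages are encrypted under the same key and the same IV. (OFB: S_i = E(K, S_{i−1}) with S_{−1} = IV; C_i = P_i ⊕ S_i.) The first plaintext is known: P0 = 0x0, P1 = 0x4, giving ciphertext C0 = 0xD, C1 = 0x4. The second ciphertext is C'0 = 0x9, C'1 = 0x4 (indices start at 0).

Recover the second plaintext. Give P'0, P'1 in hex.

In OFB with a reused IV, both messages share the same keystream S_i, so C_i ⊕ C'_i = P_i ⊕ P'_i and thus P'_i = P_i ⊕ C_i ⊕ C'_i.
P'0: 0x0 ⊕ 0xD ⊕ 0x9 = 0x4.
P'1: 0x4 ⊕ 0x4 ⊕ 0x4 = 0x4.

P'0 = 0x4, P'1 = 0x4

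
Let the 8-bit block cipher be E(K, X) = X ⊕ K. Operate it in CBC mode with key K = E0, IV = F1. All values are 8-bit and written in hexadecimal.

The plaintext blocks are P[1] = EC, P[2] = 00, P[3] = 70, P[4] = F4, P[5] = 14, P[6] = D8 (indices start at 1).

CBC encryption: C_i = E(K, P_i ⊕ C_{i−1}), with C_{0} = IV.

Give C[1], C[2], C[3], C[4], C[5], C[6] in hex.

C[1] = FD, C[2] = 1D, C[3] = 8D, C[4] = 99, C[5] = 6D, C[6] = 55

C[1]: P[1] ⊕ F1 = 1D; E(K, 1D) = FD.
C[2]: P[2] ⊕ FD = FD; E(K, FD) = 1D.
C[3]: P[3] ⊕ 1D = 6D; E(K, 6D) = 8D.
C[4]: P[4] ⊕ 8D = 79; E(K, 79) = 99.
C[5]: P[5] ⊕ 99 = 8D; E(K, 8D) = 6D.
C[6]: P[6] ⊕ 6D = B5; E(K, B5) = 55.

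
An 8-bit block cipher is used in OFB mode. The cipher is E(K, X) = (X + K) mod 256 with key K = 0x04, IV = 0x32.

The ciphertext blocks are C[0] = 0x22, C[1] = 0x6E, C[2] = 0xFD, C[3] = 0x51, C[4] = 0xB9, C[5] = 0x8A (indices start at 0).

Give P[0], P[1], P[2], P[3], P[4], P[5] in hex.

OFB decryption: S_i = E(K, S_{i−1}) with S_{−1} = IV; P_i = C_i ⊕ S_i.
P[0]: S = E(K, 0x32) = 0x36; 0x22 ⊕ 0x36 = 0x14.
P[1]: S = E(K, 0x36) = 0x3A; 0x6E ⊕ 0x3A = 0x54.
P[2]: S = E(K, 0x3A) = 0x3E; 0xFD ⊕ 0x3E = 0xC3.
P[3]: S = E(K, 0x3E) = 0x42; 0x51 ⊕ 0x42 = 0x13.
P[4]: S = E(K, 0x42) = 0x46; 0xB9 ⊕ 0x46 = 0xFF.
P[5]: S = E(K, 0x46) = 0x4A; 0x8A ⊕ 0x4A = 0xC0.

P[0] = 0x14, P[1] = 0x54, P[2] = 0xC3, P[3] = 0x13, P[4] = 0xFF, P[5] = 0xC0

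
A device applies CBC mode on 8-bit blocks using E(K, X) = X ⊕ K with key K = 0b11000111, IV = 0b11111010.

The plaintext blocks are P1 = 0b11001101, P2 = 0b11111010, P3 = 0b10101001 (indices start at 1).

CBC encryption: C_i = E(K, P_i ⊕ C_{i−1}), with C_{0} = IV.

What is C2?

C1: P1 ⊕ 0b11111010 = 0b00110111; E(K, 0b00110111) = 0b11110000.
C2: P2 ⊕ 0b11110000 = 0b00001010; E(K, 0b00001010) = 0b11001101.

C2 = 0b11001101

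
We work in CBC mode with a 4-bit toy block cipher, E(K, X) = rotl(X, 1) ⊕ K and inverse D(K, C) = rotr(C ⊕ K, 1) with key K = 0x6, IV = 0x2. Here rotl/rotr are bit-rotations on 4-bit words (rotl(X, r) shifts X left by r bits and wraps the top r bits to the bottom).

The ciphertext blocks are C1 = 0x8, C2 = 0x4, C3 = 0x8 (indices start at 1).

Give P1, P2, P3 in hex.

P1 = 0x5, P2 = 0x9, P3 = 0x3

CBC decryption: P_i = D(K, C_i) ⊕ C_{i−1}, with C_{0} = IV.
P1: D(K, 0x8) = 0x7; 0x7 ⊕ 0x2 = 0x5.
P2: D(K, 0x4) = 0x1; 0x1 ⊕ 0x8 = 0x9.
P3: D(K, 0x8) = 0x7; 0x7 ⊕ 0x4 = 0x3.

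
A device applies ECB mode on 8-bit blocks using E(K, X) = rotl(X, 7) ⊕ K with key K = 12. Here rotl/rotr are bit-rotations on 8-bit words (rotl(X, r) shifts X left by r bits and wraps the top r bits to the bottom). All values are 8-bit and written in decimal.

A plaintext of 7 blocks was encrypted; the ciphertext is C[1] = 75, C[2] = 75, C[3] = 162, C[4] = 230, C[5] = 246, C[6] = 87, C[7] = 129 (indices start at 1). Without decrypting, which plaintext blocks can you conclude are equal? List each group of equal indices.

ECB encrypts each block independently with the same key, so equal ciphertext blocks imply equal plaintext blocks.
C[1] = C[2] = 75, so P[1] = P[2].

P[1] = P[2]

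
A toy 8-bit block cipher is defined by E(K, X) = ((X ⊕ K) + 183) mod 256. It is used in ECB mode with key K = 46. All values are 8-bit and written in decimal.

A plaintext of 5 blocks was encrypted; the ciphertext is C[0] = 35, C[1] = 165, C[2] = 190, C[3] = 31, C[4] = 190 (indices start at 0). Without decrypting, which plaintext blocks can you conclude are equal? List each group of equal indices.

ECB encrypts each block independently with the same key, so equal ciphertext blocks imply equal plaintext blocks.
C[2] = C[4] = 190, so P[2] = P[4].

P[2] = P[4]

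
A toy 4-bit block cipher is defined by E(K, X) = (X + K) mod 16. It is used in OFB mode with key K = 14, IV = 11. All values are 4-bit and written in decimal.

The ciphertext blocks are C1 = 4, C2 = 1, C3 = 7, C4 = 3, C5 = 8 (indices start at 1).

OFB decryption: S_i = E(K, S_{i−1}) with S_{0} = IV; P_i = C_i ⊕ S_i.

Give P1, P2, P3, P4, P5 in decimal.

P1 = 13, P2 = 6, P3 = 2, P4 = 0, P5 = 9

P1: S = E(K, 11) = 9; 4 ⊕ 9 = 13.
P2: S = E(K, 9) = 7; 1 ⊕ 7 = 6.
P3: S = E(K, 7) = 5; 7 ⊕ 5 = 2.
P4: S = E(K, 5) = 3; 3 ⊕ 3 = 0.
P5: S = E(K, 3) = 1; 8 ⊕ 1 = 9.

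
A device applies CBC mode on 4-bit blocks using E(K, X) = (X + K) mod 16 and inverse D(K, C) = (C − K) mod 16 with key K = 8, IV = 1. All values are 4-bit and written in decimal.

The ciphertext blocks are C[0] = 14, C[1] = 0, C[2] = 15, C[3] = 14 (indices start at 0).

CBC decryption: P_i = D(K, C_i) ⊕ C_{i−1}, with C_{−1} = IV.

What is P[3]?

P[3] = 9

P[3]: D(K, 14) = 6; 6 ⊕ 15 = 9.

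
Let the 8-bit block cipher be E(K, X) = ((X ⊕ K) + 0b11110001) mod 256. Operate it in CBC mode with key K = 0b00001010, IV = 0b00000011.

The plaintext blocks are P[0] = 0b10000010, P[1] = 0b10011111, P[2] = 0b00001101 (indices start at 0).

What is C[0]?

CBC encryption: C_i = E(K, P_i ⊕ C_{i−1}), with C_{−1} = IV.
C[0]: P[0] ⊕ 0b00000011 = 0b10000001; E(K, 0b10000001) = 0b01111100.

C[0] = 0b01111100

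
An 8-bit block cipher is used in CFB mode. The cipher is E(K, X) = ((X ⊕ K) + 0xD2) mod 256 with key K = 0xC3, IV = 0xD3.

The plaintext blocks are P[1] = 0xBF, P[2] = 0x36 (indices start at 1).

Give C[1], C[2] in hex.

CFB encryption: C_i = P_i ⊕ E(K, C_{i−1}), with C_{0} = IV.
C[1]: E(K, 0xD3) = 0xE2; 0xBF ⊕ 0xE2 = 0x5D.
C[2]: E(K, 0x5D) = 0x70; 0x36 ⊕ 0x70 = 0x46.

C[1] = 0x5D, C[2] = 0x46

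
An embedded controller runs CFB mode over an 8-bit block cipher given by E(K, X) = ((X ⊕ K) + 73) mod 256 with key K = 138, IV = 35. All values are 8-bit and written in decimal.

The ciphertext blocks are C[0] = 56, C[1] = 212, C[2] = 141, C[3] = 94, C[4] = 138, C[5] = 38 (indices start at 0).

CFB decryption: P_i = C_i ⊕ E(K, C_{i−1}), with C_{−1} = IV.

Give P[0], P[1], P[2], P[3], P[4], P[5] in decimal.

P[0]: E(K, 35) = 242; 56 ⊕ 242 = 202.
P[1]: E(K, 56) = 251; 212 ⊕ 251 = 47.
P[2]: E(K, 212) = 167; 141 ⊕ 167 = 42.
P[3]: E(K, 141) = 80; 94 ⊕ 80 = 14.
P[4]: E(K, 94) = 29; 138 ⊕ 29 = 151.
P[5]: E(K, 138) = 73; 38 ⊕ 73 = 111.

P[0] = 202, P[1] = 47, P[2] = 42, P[3] = 14, P[4] = 151, P[5] = 111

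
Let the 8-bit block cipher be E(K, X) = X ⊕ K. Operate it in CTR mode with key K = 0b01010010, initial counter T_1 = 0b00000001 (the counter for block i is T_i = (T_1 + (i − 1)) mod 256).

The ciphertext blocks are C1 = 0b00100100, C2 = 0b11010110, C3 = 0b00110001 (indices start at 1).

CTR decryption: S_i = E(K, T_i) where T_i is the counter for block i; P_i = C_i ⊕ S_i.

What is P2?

P2: T = 0b00000010, S = E(K, T) = 0b01010000; 0b11010110 ⊕ 0b01010000 = 0b10000110.

P2 = 0b10000110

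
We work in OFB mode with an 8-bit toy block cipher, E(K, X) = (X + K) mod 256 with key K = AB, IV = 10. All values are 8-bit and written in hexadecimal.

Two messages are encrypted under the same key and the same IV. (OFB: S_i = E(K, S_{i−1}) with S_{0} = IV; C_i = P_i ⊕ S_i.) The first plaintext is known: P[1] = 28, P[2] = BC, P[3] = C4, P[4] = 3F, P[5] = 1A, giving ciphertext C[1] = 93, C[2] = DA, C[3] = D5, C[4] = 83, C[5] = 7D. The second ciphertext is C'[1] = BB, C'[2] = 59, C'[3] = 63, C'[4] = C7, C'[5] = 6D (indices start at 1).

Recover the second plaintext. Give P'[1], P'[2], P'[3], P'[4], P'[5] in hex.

P'[1] = 00, P'[2] = 3F, P'[3] = 72, P'[4] = 7B, P'[5] = 0A

In OFB with a reused IV, both messages share the same keystream S_i, so C_i ⊕ C'_i = P_i ⊕ P'_i and thus P'_i = P_i ⊕ C_i ⊕ C'_i.
P'[1]: 28 ⊕ 93 ⊕ BB = 00.
P'[2]: BC ⊕ DA ⊕ 59 = 3F.
P'[3]: C4 ⊕ D5 ⊕ 63 = 72.
P'[4]: 3F ⊕ 83 ⊕ C7 = 7B.
P'[5]: 1A ⊕ 7D ⊕ 6D = 0A.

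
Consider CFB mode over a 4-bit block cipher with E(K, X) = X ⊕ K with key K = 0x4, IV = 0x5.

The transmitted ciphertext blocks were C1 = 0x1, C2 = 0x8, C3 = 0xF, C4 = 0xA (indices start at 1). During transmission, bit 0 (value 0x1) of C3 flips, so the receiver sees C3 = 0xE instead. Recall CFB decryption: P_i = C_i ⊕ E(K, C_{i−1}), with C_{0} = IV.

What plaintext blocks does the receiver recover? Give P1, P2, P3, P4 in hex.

Only C3 changed, to 0xE. In CFB, a change in C_i flips the same bit in P_i and garbles P_{i+1}. Decrypting the received ciphertext:
P1: E(K, 0x5) = 0x1; 0x1 ⊕ 0x1 = 0x0.
P2: E(K, 0x1) = 0x5; 0x8 ⊕ 0x5 = 0xD.
P3: E(K, 0x8) = 0xC; 0xE ⊕ 0xC = 0x2.
P4: E(K, 0xE) = 0xA; 0xA ⊕ 0xA = 0x0.
Blocks that differ from the original plaintext: P3, P4.

P1 = 0x0, P2 = 0xD, P3 = 0x2, P4 = 0x0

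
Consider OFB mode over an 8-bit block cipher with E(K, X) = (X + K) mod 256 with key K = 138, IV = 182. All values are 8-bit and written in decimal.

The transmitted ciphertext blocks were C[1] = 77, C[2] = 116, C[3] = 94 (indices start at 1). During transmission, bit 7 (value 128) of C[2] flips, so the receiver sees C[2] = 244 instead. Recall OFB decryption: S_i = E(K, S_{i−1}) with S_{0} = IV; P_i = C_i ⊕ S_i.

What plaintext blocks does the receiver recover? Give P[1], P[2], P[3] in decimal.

Only C[2] changed, to 244. In OFB, a change in C_i flips the same bit in P_i only; the keystream is unaffected. Decrypting the received ciphertext:
P[1]: S = E(K, 182) = 64; 77 ⊕ 64 = 13.
P[2]: S = E(K, 64) = 202; 244 ⊕ 202 = 62.
P[3]: S = E(K, 202) = 84; 94 ⊕ 84 = 10.
Blocks that differ from the original plaintext: P[2].

P[1] = 13, P[2] = 62, P[3] = 10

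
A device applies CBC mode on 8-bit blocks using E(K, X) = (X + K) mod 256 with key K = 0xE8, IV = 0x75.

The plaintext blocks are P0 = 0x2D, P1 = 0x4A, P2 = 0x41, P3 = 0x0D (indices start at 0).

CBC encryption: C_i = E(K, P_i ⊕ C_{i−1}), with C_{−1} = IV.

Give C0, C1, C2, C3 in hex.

C0: P0 ⊕ 0x75 = 0x58; E(K, 0x58) = 0x40.
C1: P1 ⊕ 0x40 = 0x0A; E(K, 0x0A) = 0xF2.
C2: P2 ⊕ 0xF2 = 0xB3; E(K, 0xB3) = 0x9B.
C3: P3 ⊕ 0x9B = 0x96; E(K, 0x96) = 0x7E.

C0 = 0x40, C1 = 0xF2, C2 = 0x9B, C3 = 0x7E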